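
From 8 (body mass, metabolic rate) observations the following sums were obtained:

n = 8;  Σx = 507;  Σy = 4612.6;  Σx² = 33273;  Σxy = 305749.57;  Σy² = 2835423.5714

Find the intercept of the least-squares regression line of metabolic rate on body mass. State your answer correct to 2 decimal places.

-168.58

Sxx = Σx² − (Σx)²/n = 33273 − 32131.125 = 1141.875
Sxy = Σxy − (Σx)(Σy)/n = 305749.57 − 292323.525 = 13426.045
b = Sxy/Sxx = 13426.045/1141.875 = 11.757894
a = ȳ − b·x̄ = 576.575 − 11.757894·63.375 = -168.581521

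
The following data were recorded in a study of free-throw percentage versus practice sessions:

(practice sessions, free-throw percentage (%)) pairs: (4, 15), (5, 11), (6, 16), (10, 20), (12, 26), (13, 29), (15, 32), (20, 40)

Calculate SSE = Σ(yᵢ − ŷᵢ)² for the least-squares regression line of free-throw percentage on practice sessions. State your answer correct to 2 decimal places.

25.17

n = 8, Σx = 85, Σy = 189, Σxy = 2380, Σx² = 1115, Σy² = 5143
Sxx = Σx² − (Σx)²/n = 1115 − 903.125 = 211.875
Sxy = Σxy − (Σx)(Σy)/n = 2380 − 2008.125 = 371.875
Syy = Σy² − (Σy)²/n = 5143 − 4465.125 = 677.875
b = Sxy/Sxx = 371.875/211.875 = 1.755162
SSE = Syy − b·Sxy = 677.875 − 1.755162·371.875 = 25.174041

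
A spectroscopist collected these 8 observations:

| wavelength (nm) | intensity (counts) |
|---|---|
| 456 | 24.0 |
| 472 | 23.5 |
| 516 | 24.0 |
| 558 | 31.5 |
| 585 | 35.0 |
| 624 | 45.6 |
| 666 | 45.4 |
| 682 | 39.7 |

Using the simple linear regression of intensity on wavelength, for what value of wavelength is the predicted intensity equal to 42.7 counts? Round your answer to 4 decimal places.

659.9894

n = 8, Σx = 4559, Σy = 268.7, Σxy = 158238.2, Σx² = 2648621
Sxx = Σx² − (Σx)²/n = 2648621 − 2598060.125 = 50560.875
Sxy = Σxy − (Σx)(Σy)/n = 158238.2 − 153125.4125 = 5112.7875
b = Sxy/Sxx = 5112.7875/50560.875 = 0.101121
a = ȳ − b·x̄ = 33.5875 − 0.101121·569.875 = -24.039069
Set a + b·x = 42.7: x = (42.7 − (-24.039069)) / 0.101121 = 659.989438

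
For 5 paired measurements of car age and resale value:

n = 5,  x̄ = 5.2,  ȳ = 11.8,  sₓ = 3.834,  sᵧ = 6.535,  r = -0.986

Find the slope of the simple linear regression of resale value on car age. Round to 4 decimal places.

b = r · sᵧ/sₓ = -0.986 · 6.535/3.834 = -1.680623

-1.6806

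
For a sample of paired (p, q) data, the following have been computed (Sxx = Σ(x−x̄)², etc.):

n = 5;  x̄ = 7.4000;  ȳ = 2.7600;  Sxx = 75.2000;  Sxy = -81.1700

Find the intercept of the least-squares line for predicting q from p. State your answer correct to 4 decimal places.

b = Sxy/Sxx = -81.17/75.2 = -1.079388
a = ȳ − b·x̄ = 2.76 − (-1.079388)·7.4 = 10.747473

10.7475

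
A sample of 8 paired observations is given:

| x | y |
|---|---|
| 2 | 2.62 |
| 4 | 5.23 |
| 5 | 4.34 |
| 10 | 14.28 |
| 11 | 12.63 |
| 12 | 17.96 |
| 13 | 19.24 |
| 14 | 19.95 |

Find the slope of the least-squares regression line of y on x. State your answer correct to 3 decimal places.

1.521

n = 8, Σx = 71, Σy = 96.25, Σxy = 1074.53, Σx² = 775
Sxx = Σx² − (Σx)²/n = 775 − 630.125 = 144.875
Sxy = Σxy − (Σx)(Σy)/n = 1074.53 − 854.21875 = 220.31125
b = Sxy/Sxx = 220.31125/144.875 = 1.520699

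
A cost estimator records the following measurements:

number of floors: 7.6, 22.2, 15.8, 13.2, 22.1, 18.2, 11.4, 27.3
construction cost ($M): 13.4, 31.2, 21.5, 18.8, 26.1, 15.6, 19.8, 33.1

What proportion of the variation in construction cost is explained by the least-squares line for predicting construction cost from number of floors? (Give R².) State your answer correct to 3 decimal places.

n = 8, Σx = 137.8, Σy = 179.5, Σxy = 3372.42, Σx² = 2669.38, Σy² = 4380.91
Sxx = Σx² − (Σx)²/n = 2669.38 − 2373.605 = 295.775
Sxy = Σxy − (Σx)(Σy)/n = 3372.42 − 3091.8875 = 280.5325
Syy = Σy² − (Σy)²/n = 4380.91 − 4027.53125 = 353.37875
R² = Sxy²/(Sxx·Syy) = (280.5325)²/(295.775·353.37875) = 0.752947

0.753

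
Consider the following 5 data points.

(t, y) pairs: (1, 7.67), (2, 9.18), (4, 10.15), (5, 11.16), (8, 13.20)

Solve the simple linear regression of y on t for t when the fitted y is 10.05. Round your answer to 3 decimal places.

3.705

n = 5, Σx = 20, Σy = 51.36, Σxy = 228.03, Σx² = 110
Sxx = Σx² − (Σx)²/n = 110 − 80 = 30
Sxy = Σxy − (Σx)(Σy)/n = 228.03 − 205.44 = 22.59
b = Sxy/Sxx = 22.59/30 = 0.753
a = ȳ − b·x̄ = 10.272 − 0.753·4 = 7.26
Set a + b·x = 10.05: x = (10.05 − 7.26) / 0.753 = 3.705179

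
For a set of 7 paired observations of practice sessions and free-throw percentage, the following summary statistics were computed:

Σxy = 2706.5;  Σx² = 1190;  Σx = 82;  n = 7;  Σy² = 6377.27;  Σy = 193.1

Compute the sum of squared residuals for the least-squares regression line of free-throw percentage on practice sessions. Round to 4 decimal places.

Sxx = Σx² − (Σx)²/n = 1190 − 960.571429 = 229.428571
Sxy = Σxy − (Σx)(Σy)/n = 2706.5 − 2262.028571 = 444.471429
Syy = Σy² − (Σy)²/n = 6377.27 − 5326.801429 = 1050.468571
b = Sxy/Sxx = 444.471429/229.428571 = 1.937298
SSE = Syy − b·Sxy = 1050.468571 − 1.937298·444.471429 = 189.395125

189.3951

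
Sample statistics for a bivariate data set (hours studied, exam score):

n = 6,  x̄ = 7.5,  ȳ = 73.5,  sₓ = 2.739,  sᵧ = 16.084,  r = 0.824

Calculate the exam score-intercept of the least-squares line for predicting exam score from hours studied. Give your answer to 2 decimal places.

b = r · sᵧ/sₓ = 0.824 · 16.084/2.739 = 4.838706
a = ȳ − b·x̄ = 73.5 − 4.838706·7.5 = 37.209704

37.21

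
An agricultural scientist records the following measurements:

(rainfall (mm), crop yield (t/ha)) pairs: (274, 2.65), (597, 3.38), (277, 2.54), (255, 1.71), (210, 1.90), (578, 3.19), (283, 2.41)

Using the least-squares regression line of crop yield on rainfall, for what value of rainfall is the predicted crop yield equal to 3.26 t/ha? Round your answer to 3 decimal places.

n = 7, Σx = 2474, Σy = 17.78, Σxy = 6808.44, Σx² = 1031512
Sxx = Σx² − (Σx)²/n = 1031512 − 874382.285714 = 157129.714286
Sxy = Σxy − (Σx)(Σy)/n = 6808.44 − 6283.96 = 524.48
b = Sxy/Sxx = 524.48/157129.714286 = 0.003338
a = ȳ − b·x̄ = 2.54 − 0.003338·353.428571 = 1.360298
Set a + b·x = 3.26: x = (3.26 − 1.360298) / 0.003338 = 569.134403

569.134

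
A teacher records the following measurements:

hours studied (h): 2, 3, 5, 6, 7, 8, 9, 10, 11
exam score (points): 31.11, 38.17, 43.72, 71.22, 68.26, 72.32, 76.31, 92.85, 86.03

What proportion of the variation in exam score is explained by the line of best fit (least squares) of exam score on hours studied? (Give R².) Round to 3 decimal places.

n = 9, Σx = 61, Σy = 579.99, Σxy = 4440.65, Σx² = 489, Σy² = 41143.6173
Sxx = Σx² − (Σx)²/n = 489 − 413.444444 = 75.555556
Sxy = Σxy − (Σx)(Σy)/n = 4440.65 − 3931.043333 = 509.606667
Syy = Σy² − (Σy)²/n = 41143.6173 − 37376.4889 = 3767.1284
R² = Sxy²/(Sxx·Syy) = (509.606667)²/(75.555556·3767.1284) = 0.912417

0.912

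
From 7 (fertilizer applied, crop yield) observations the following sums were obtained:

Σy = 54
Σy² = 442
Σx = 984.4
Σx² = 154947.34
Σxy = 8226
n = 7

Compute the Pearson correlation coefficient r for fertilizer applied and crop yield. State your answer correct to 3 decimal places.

0.975

Sxx = Σx² − (Σx)²/n = 154947.34 − 138434.765714 = 16512.574286
Sxy = Σxy − (Σx)(Σy)/n = 8226 − 7593.942857 = 632.057143
Syy = Σy² − (Σy)²/n = 442 − 416.571429 = 25.428571
r = Sxy/√(Sxx·Syy) = 632.057143/√(419891.174694) = 632.057143/647.990104 = 0.975412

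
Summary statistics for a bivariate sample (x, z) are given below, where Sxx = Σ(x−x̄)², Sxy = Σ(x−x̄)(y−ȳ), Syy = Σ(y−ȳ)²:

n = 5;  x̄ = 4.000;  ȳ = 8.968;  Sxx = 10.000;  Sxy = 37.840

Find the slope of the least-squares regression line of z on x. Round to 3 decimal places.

b = Sxy/Sxx = 37.84/10 = 3.784

3.784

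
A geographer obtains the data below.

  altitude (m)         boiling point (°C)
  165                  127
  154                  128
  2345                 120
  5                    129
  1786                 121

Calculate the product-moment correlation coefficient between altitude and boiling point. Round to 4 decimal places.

n = 5, Σx = 4455, Σy = 625, Σxy = 538818, Σx² = 8739787, Σy² = 78195
Sxx = Σx² − (Σx)²/n = 8739787 − 3969405 = 4770382
Sxy = Σxy − (Σx)(Σy)/n = 538818 − 556875 = -18057
Syy = Σy² − (Σy)²/n = 78195 − 78125 = 70
r = Sxy/√(Sxx·Syy) = -18057/√(333926740) = -18057/18273.662468 = -0.988143

-0.9881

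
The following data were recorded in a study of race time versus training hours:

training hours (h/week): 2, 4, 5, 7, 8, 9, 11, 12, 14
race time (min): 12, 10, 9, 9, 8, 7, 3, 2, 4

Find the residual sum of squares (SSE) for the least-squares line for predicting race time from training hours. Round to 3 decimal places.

n = 9, Σx = 72, Σy = 64, Σxy = 412, Σx² = 700, Σy² = 548
Sxx = Σx² − (Σx)²/n = 700 − 576 = 124
Sxy = Σxy − (Σx)(Σy)/n = 412 − 512 = -100
Syy = Σy² − (Σy)²/n = 548 − 455.111111 = 92.888889
b = Sxy/Sxx = -100/124 = -0.806452
SSE = Syy − b·Sxy = 92.888889 − (-0.806452)·(-100) = 12.243728

12.244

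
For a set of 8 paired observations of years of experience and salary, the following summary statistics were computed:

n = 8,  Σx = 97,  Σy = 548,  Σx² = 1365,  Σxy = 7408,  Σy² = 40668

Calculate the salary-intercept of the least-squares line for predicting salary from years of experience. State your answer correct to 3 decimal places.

Sxx = Σx² − (Σx)²/n = 1365 − 1176.125 = 188.875
Sxy = Σxy − (Σx)(Σy)/n = 7408 − 6644.5 = 763.5
b = Sxy/Sxx = 763.5/188.875 = 4.042356
a = ȳ − b·x̄ = 68.5 − 4.042356·12.125 = 19.486433

19.486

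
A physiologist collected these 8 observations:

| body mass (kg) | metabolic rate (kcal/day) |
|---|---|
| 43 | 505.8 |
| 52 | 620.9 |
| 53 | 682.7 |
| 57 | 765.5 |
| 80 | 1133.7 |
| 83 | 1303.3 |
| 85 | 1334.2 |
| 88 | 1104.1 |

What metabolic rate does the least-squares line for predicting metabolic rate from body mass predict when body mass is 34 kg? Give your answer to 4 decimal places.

350.1560

n = 8, Σx = 541, Σy = 7450.2, Σxy = 543290.5, Σx² = 38869
Sxx = Σx² − (Σx)²/n = 38869 − 36585.125 = 2283.875
Sxy = Σxy − (Σx)(Σy)/n = 543290.5 − 503819.775 = 39470.725
b = Sxy/Sxx = 39470.725/2283.875 = 17.282349
a = ȳ − b·x̄ = 931.275 − 17.282349·67.625 = -237.443856
ŷ(34) = a + b·34 = -237.443856 + 17.282349·34 = 350.156012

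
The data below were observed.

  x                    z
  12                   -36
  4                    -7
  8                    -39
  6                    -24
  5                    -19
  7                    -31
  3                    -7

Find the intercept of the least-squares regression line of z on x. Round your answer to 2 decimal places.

n = 7, Σx = 45, Σy = -163, Σxy = -1249, Σx² = 343
Sxx = Σx² − (Σx)²/n = 343 − 289.285714 = 53.714286
Sxy = Σxy − (Σx)(Σy)/n = -1249 − (-1047.857143) = -201.142857
b = Sxy/Sxx = -201.142857/53.714286 = -3.744681
a = ȳ − b·x̄ = -23.285714 − (-3.744681)·6.428571 = 0.787234

0.79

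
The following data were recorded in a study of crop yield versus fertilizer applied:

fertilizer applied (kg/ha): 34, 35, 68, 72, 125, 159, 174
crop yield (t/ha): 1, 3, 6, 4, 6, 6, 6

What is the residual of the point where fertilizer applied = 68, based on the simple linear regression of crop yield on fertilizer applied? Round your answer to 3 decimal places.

2.164

n = 7, Σx = 667, Σy = 32, Σxy = 3583, Σx² = 83371
Sxx = Σx² − (Σx)²/n = 83371 − 63555.571429 = 19815.428571
Sxy = Σxy − (Σx)(Σy)/n = 3583 − 3049.142857 = 533.857143
b = Sxy/Sxx = 533.857143/19815.428571 = 0.026941
a = ȳ − b·x̄ = 4.571429 − 0.026941·95.285714 = 2.004290
ŷ(68) = 2.004290 + 0.026941·68 = 3.836311
residual = y − ŷ = 6 − 3.836311 = 2.163689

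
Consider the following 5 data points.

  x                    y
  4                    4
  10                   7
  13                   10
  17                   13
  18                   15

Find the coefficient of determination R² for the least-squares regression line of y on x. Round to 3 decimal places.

0.970

n = 5, Σx = 62, Σy = 49, Σxy = 707, Σx² = 898, Σy² = 559
Sxx = Σx² − (Σx)²/n = 898 − 768.8 = 129.2
Sxy = Σxy − (Σx)(Σy)/n = 707 − 607.6 = 99.4
Syy = Σy² − (Σy)²/n = 559 − 480.2 = 78.8
R² = Sxy²/(Sxx·Syy) = (99.4)²/(129.2·78.8) = 0.970474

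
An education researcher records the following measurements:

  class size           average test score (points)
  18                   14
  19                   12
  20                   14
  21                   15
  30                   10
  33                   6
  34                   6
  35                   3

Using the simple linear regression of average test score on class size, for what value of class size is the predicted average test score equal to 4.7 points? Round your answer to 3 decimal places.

35.574

n = 8, Σx = 210, Σy = 80, Σxy = 1882, Σx² = 5896
Sxx = Σx² − (Σx)²/n = 5896 − 5512.5 = 383.5
Sxy = Σxy − (Σx)(Σy)/n = 1882 − 2100 = -218
b = Sxy/Sxx = -218/383.5 = -0.568449
a = ȳ − b·x̄ = 10 − (-0.568449)·26.25 = 24.921773
Set a + b·x = 4.7: x = (4.7 − 24.921773) / (-0.568449) = 35.573624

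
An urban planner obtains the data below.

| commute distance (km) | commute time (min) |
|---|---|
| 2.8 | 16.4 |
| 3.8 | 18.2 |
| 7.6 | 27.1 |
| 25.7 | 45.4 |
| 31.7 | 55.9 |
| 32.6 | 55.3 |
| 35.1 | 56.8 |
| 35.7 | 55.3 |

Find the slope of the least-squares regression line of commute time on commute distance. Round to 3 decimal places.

n = 8, Σx = 175, Σy = 330.4, Σxy = 9030.52, Σx² = 5314.68
Sxx = Σx² − (Σx)²/n = 5314.68 − 3828.125 = 1486.555
Sxy = Σxy − (Σx)(Σy)/n = 9030.52 − 7227.5 = 1803.02
b = Sxy/Sxx = 1803.02/1486.555 = 1.212885

1.213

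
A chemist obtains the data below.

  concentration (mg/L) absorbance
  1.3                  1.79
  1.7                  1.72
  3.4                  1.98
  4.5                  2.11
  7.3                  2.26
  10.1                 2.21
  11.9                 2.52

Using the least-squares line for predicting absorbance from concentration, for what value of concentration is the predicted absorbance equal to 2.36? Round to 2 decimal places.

10.09

n = 7, Σx = 40.2, Σy = 14.59, Σxy = 90.285, Σx² = 333.3
Sxx = Σx² − (Σx)²/n = 333.3 − 230.862857 = 102.437143
Sxy = Σxy − (Σx)(Σy)/n = 90.285 − 83.788286 = 6.496714
b = Sxy/Sxx = 6.496714/102.437143 = 0.063421
a = ȳ − b·x̄ = 2.084286 − 0.063421·5.742857 = 1.720065
Set a + b·x = 2.36: x = (2.36 − 1.720065) / 0.063421 = 10.090191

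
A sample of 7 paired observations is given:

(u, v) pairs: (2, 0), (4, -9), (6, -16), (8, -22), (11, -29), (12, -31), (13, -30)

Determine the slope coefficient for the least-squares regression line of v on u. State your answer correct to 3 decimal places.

n = 7, Σx = 56, Σy = -137, Σxy = -1389, Σx² = 554
Sxx = Σx² − (Σx)²/n = 554 − 448 = 106
Sxy = Σxy − (Σx)(Σy)/n = -1389 − (-1096) = -293
b = Sxy/Sxx = -293/106 = -2.764151

-2.764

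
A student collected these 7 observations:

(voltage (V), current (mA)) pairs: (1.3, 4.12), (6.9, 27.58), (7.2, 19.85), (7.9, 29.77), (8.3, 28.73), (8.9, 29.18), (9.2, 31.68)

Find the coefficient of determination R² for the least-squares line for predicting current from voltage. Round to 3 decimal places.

n = 7, Σx = 49.7, Σy = 170.91, Σxy = 1363.378, Σx² = 396.29, Σy² = 4738.4139
Sxx = Σx² − (Σx)²/n = 396.29 − 352.87 = 43.42
Sxy = Σxy − (Σx)(Σy)/n = 1363.378 − 1213.461 = 149.917
Syy = Σy² − (Σy)²/n = 4738.4139 − 4172.889729 = 565.524171
R² = Sxy²/(Sxx·Syy) = (149.917)²/(43.42·565.524171) = 0.915294

0.915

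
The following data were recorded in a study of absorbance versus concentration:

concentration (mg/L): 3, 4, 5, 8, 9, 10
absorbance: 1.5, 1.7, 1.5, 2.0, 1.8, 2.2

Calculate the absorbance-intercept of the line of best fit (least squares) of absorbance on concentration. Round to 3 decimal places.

1.243

n = 6, Σx = 39, Σy = 10.7, Σxy = 73, Σx² = 295
Sxx = Σx² − (Σx)²/n = 295 − 253.5 = 41.5
Sxy = Σxy − (Σx)(Σy)/n = 73 − 69.55 = 3.45
b = Sxy/Sxx = 3.45/41.5 = 0.083133
a = ȳ − b·x̄ = 1.783333 − 0.083133·6.5 = 1.242972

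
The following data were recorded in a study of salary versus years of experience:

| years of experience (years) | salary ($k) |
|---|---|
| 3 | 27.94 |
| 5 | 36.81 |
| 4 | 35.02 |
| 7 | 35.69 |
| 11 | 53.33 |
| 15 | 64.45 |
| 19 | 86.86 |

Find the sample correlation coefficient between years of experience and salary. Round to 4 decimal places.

n = 7, Σx = 64, Σy = 340.1, Σxy = 3861.5, Σx² = 806, Σy² = 19178.3472
Sxx = Σx² − (Σx)²/n = 806 − 585.142857 = 220.857143
Sxy = Σxy − (Σx)(Σy)/n = 3861.5 − 3109.485714 = 752.014286
Syy = Σy² − (Σy)²/n = 19178.3472 − 16524.001429 = 2654.345771
r = Sxy/√(Sxx·Syy) = 752.014286/√(586231.223233) = 752.014286/765.657380 = 0.982181

0.9822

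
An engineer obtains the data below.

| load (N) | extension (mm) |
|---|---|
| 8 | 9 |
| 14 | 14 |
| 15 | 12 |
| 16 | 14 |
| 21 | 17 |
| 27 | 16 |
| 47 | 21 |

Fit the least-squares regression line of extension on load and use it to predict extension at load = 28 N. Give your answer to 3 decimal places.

n = 7, Σx = 148, Σy = 103, Σxy = 2448, Σx² = 4120
Sxx = Σx² − (Σx)²/n = 4120 − 3129.142857 = 990.857143
Sxy = Σxy − (Σx)(Σy)/n = 2448 − 2177.714286 = 270.285714
b = Sxy/Sxx = 270.285714/990.857143 = 0.272780
a = ȳ − b·x̄ = 14.714286 − 0.272780·21.142857 = 8.946943
ŷ(28) = a + b·28 = 8.946943 + 0.272780·28 = 16.584775

16.585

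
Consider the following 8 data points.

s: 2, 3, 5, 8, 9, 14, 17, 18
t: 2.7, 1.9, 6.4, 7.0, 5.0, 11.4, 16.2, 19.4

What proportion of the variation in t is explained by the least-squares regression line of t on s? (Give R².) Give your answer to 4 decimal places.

0.9101

n = 8, Σx = 76, Σy = 70, Σxy = 928.3, Σx² = 992, Σy² = 894.62
Sxx = Σx² − (Σx)²/n = 992 − 722 = 270
Sxy = Σxy − (Σx)(Σy)/n = 928.3 − 665 = 263.3
Syy = Σy² − (Σy)²/n = 894.62 − 612.5 = 282.12
R² = Sxy²/(Sxx·Syy) = (263.3)²/(270·282.12) = 0.910131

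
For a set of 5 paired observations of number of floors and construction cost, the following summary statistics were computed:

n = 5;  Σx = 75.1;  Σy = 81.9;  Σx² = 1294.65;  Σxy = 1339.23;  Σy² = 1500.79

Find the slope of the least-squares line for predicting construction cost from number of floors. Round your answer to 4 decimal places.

0.6546

Sxx = Σx² − (Σx)²/n = 1294.65 − 1128.002 = 166.648
Sxy = Σxy − (Σx)(Σy)/n = 1339.23 − 1230.138 = 109.092
b = Sxy/Sxx = 109.092/166.648 = 0.654625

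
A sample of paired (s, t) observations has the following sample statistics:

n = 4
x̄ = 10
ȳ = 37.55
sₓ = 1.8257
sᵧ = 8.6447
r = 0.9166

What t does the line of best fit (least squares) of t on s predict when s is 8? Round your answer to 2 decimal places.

28.87

b = r · sᵧ/sₓ = 0.9166 · 8.6447/1.8257 = 4.340106
a = ȳ − b·x̄ = 37.55 − 4.340106·10 = -5.851063
ŷ(8) = a + b·8 = -5.851063 + 4.340106·8 = 28.869787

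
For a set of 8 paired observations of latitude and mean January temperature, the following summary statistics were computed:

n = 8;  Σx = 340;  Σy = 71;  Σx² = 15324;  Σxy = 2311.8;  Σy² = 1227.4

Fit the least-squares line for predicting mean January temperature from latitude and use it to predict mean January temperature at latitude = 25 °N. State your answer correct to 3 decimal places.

23.005

Sxx = Σx² − (Σx)²/n = 15324 − 14450 = 874
Sxy = Σxy − (Σx)(Σy)/n = 2311.8 − 3017.5 = -705.7
b = Sxy/Sxx = -705.7/874 = -0.807437
a = ȳ − b·x̄ = 8.875 − (-0.807437)·42.5 = 43.191076
ŷ(25) = a + b·25 = 43.191076 + (-0.807437)·25 = 23.005149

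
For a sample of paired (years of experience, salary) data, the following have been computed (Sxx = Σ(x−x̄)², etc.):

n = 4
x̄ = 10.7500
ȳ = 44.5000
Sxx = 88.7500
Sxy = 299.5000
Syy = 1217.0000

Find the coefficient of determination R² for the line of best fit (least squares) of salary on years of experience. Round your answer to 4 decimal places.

0.8305

R² = Sxy²/(Sxx·Syy) = (299.5)²/(88.75·1217) = 0.830491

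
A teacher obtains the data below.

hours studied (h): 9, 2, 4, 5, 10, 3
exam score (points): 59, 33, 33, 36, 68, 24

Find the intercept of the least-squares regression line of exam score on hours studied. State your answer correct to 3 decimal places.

n = 6, Σx = 33, Σy = 253, Σxy = 1661, Σx² = 235
Sxx = Σx² − (Σx)²/n = 235 − 181.5 = 53.5
Sxy = Σxy − (Σx)(Σy)/n = 1661 − 1391.5 = 269.5
b = Sxy/Sxx = 269.5/53.5 = 5.037383
a = ȳ − b·x̄ = 42.166667 − 5.037383·5.5 = 14.461059

14.461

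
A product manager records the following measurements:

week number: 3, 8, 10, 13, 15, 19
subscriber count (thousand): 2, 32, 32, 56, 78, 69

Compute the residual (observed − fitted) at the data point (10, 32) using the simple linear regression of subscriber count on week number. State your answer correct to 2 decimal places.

n = 6, Σx = 68, Σy = 269, Σxy = 3791, Σx² = 928
Sxx = Σx² − (Σx)²/n = 928 − 770.666667 = 157.333333
Sxy = Σxy − (Σx)(Σy)/n = 3791 − 3048.666667 = 742.333333
b = Sxy/Sxx = 742.333333/157.333333 = 4.718220
a = ȳ − b·x̄ = 44.833333 − 4.718220·11.333333 = -8.639831
ŷ(10) = -8.639831 + 4.718220·10 = 38.542373
residual = y − ŷ = 32 − 38.542373 = -6.542373

-6.54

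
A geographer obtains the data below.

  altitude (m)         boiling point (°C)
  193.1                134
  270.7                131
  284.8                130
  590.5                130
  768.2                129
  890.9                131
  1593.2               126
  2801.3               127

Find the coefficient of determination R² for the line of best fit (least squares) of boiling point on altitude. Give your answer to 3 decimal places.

0.581

n = 8, Σx = 7392.7, Σy = 1038, Σxy = 947440.1, Σx² = 12309769.37, Σy² = 134724
Sxx = Σx² − (Σx)²/n = 12309769.37 − 6831501.66125 = 5478267.70875
Sxy = Σxy − (Σx)(Σy)/n = 947440.1 − 959202.825 = -11762.725
Syy = Σy² − (Σy)²/n = 134724 − 134680.5 = 43.5
R² = Sxy²/(Sxx·Syy) = (-11762.725)²/(5478267.70875·43.5) = 0.580608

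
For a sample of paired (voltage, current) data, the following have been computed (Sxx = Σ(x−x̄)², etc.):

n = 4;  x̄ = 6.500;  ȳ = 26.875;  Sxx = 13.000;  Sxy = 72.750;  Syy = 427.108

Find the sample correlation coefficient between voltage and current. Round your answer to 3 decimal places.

0.976

r = Sxy/√(Sxx·Syy) = 72.75/√(5552.404) = 72.75/74.514455 = 0.976321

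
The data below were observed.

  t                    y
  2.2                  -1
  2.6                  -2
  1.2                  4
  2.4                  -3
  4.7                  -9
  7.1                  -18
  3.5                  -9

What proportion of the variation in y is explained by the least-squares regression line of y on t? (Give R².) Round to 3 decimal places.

n = 7, Σx = 23.7, Σy = -38, Σxy = -211.4, Σx² = 103.55, Σy² = 516
Sxx = Σx² − (Σx)²/n = 103.55 − 80.241429 = 23.308571
Sxy = Σxy − (Σx)(Σy)/n = -211.4 − (-128.657143) = -82.742857
Syy = Σy² − (Σy)²/n = 516 − 206.285714 = 309.714286
R² = Sxy²/(Sxx·Syy) = (-82.742857)²/(23.308571·309.714286) = 0.948384

0.948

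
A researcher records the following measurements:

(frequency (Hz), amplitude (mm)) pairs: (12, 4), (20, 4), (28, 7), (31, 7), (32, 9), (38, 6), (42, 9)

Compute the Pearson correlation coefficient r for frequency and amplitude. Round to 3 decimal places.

0.791

n = 7, Σx = 203, Σy = 46, Σxy = 1435, Σx² = 6521, Σy² = 328
Sxx = Σx² − (Σx)²/n = 6521 − 5887 = 634
Sxy = Σxy − (Σx)(Σy)/n = 1435 − 1334 = 101
Syy = Σy² − (Σy)²/n = 328 − 302.285714 = 25.714286
r = Sxy/√(Sxx·Syy) = 101/√(16302.857143) = 101/127.682642 = 0.791024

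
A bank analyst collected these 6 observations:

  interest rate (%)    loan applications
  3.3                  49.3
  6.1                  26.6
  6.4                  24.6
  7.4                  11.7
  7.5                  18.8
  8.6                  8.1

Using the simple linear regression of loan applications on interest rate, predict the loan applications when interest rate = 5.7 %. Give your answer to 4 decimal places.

n = 6, Σx = 39.3, Σy = 139.1, Σxy = 779.63, Σx² = 274.03
Sxx = Σx² − (Σx)²/n = 274.03 − 257.415 = 16.615
Sxy = Σxy − (Σx)(Σy)/n = 779.63 − 911.105 = -131.475
b = Sxy/Sxx = -131.475/16.615 = -7.913030
a = ȳ − b·x̄ = 23.183333 − (-7.913030)·6.55 = 75.013682
ŷ(5.7) = a + b·5.7 = 75.013682 + (-7.913030)·5.7 = 29.909409

29.9094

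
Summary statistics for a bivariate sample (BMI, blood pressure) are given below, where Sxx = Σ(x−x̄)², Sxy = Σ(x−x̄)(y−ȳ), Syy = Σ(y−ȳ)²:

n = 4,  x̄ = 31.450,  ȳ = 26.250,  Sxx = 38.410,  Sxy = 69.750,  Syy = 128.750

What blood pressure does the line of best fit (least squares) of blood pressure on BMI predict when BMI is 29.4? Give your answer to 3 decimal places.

b = Sxy/Sxx = 69.75/38.41 = 1.815933
a = ȳ − b·x̄ = 26.25 − 1.815933·31.45 = -30.861104
ŷ(29.4) = a + b·29.4 = -30.861104 + 1.815933·29.4 = 22.527337

22.527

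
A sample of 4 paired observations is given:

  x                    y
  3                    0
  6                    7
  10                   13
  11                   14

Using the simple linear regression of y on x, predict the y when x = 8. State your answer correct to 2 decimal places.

n = 4, Σx = 30, Σy = 34, Σxy = 326, Σx² = 266
Sxx = Σx² − (Σx)²/n = 266 − 225 = 41
Sxy = Σxy − (Σx)(Σy)/n = 326 − 255 = 71
b = Sxy/Sxx = 71/41 = 1.731707
a = ȳ − b·x̄ = 8.5 − 1.731707·7.5 = -4.487805
ŷ(8) = a + b·8 = -4.487805 + 1.731707·8 = 9.365854

9.37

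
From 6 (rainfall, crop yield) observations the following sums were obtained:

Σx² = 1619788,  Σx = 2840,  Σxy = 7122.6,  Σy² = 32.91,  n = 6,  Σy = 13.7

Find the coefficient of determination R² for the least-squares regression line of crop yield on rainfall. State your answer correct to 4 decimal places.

Sxx = Σx² − (Σx)²/n = 1619788 − 1344266.666667 = 275521.333333
Sxy = Σxy − (Σx)(Σy)/n = 7122.6 − 6484.666667 = 637.933333
Syy = Σy² − (Σy)²/n = 32.91 − 31.281667 = 1.628333
R² = Sxy²/(Sxx·Syy) = (637.933333)²/(275521.333333·1.628333) = 0.907093

0.9071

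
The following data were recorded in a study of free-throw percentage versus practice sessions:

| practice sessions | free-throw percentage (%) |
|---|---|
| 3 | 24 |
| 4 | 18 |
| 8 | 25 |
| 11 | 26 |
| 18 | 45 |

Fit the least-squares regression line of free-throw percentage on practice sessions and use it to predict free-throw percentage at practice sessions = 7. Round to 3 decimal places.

n = 5, Σx = 44, Σy = 138, Σxy = 1440, Σx² = 534
Sxx = Σx² − (Σx)²/n = 534 − 387.2 = 146.8
Sxy = Σxy − (Σx)(Σy)/n = 1440 − 1214.4 = 225.6
b = Sxy/Sxx = 225.6/146.8 = 1.536785
a = ȳ − b·x̄ = 27.6 − 1.536785·8.8 = 14.076294
ŷ(7) = a + b·7 = 14.076294 + 1.536785·7 = 24.833787

24.834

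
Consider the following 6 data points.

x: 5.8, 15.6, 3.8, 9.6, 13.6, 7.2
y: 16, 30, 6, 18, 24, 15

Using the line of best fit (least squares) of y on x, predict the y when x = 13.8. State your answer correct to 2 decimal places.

25.96

n = 6, Σx = 55.6, Σy = 109, Σxy = 1190.8, Σx² = 620.4
Sxx = Σx² − (Σx)²/n = 620.4 − 515.226667 = 105.173333
Sxy = Σxy − (Σx)(Σy)/n = 1190.8 − 1010.066667 = 180.733333
b = Sxy/Sxx = 180.733333/105.173333 = 1.718433
a = ȳ − b·x̄ = 18.166667 − 1.718433·9.266667 = 2.242520
ŷ(13.8) = a + b·13.8 = 2.242520 + 1.718433·13.8 = 25.956897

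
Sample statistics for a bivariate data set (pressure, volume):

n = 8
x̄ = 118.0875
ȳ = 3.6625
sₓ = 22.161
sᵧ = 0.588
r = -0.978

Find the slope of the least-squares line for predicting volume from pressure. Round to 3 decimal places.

b = r · sᵧ/sₓ = -0.978 · 0.588/22.161 = -0.025949

-0.026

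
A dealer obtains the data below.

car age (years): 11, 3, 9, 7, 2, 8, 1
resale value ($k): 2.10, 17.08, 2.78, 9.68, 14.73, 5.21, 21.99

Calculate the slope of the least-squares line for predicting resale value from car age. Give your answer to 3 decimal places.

-1.921

n = 7, Σx = 41, Σy = 73.57, Σxy = 260.25, Σx² = 329
Sxx = Σx² − (Σx)²/n = 329 − 240.142857 = 88.857143
Sxy = Σxy − (Σx)(Σy)/n = 260.25 − 430.91 = -170.66
b = Sxy/Sxx = -170.66/88.857143 = -1.920611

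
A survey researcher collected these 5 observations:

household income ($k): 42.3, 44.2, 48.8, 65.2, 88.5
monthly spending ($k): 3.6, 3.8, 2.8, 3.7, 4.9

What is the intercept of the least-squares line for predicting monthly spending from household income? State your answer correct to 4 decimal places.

2.0250

n = 5, Σx = 289, Σy = 18.8, Σxy = 1131.77, Σx² = 18207.66
Sxx = Σx² − (Σx)²/n = 18207.66 − 16704.2 = 1503.46
Sxy = Σxy − (Σx)(Σy)/n = 1131.77 − 1086.64 = 45.13
b = Sxy/Sxx = 45.13/1503.46 = 0.030017
a = ȳ − b·x̄ = 3.76 − 0.030017·57.8 = 2.024993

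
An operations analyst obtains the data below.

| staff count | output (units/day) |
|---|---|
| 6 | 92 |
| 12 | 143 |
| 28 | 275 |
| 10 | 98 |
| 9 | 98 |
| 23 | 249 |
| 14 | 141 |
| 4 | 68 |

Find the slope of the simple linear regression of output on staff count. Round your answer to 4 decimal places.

n = 8, Σx = 106, Σy = 1164, Σxy = 19803, Σx² = 1886
Sxx = Σx² − (Σx)²/n = 1886 − 1404.5 = 481.5
Sxy = Σxy − (Σx)(Σy)/n = 19803 − 15423 = 4380
b = Sxy/Sxx = 4380/481.5 = 9.096573

9.0966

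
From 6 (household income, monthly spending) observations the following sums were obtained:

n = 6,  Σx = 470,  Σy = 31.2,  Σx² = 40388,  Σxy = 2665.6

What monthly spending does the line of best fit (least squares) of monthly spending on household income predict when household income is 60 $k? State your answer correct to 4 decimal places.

Sxx = Σx² − (Σx)²/n = 40388 − 36816.666667 = 3571.333333
Sxy = Σxy − (Σx)(Σy)/n = 2665.6 − 2444 = 221.6
b = Sxy/Sxx = 221.6/3571.333333 = 0.062050
a = ȳ − b·x̄ = 5.2 − 0.062050·78.333333 = 0.339444
ŷ(60) = a + b·60 = 0.339444 + 0.062050·60 = 4.062423

4.0624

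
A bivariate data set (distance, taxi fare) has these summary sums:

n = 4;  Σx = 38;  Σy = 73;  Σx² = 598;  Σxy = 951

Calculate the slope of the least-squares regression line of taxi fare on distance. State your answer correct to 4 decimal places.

Sxx = Σx² − (Σx)²/n = 598 − 361 = 237
Sxy = Σxy − (Σx)(Σy)/n = 951 − 693.5 = 257.5
b = Sxy/Sxx = 257.5/237 = 1.086498

1.0865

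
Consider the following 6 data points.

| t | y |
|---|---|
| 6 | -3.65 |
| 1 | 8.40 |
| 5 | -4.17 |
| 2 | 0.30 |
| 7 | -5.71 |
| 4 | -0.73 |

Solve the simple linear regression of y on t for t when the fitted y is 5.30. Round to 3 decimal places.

n = 6, Σx = 25, Σy = -5.56, Σxy = -76.64, Σx² = 131
Sxx = Σx² − (Σx)²/n = 131 − 104.166667 = 26.833333
Sxy = Σxy − (Σx)(Σy)/n = -76.64 − (-23.166667) = -53.473333
b = Sxy/Sxx = -53.473333/26.833333 = -1.992795
a = ȳ − b·x̄ = -0.926667 − (-1.992795)·4.166667 = 7.376646
Set a + b·x = 5.30: x = (5.30 − 7.376646) / (-1.992795) = 1.042077

1.042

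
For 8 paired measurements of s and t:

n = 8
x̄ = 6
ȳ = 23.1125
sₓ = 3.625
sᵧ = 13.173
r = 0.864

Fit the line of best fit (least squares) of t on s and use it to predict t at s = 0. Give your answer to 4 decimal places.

4.2742

b = r · sᵧ/sₓ = 0.864 · 13.173/3.625 = 3.139716
a = ȳ − b·x̄ = 23.1125 − 3.139716·6 = 4.274202
ŷ(0) = a + b·0 = 4.274202 + 3.139716·0 = 4.274202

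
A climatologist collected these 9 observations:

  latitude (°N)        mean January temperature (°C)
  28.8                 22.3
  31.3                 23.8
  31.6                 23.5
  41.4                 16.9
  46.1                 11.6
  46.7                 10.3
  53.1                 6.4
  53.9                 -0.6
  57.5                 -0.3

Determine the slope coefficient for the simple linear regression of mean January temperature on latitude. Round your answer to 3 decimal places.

n = 9, Σx = 390.4, Σy = 113.9, Σxy = 4135.46, Σx² = 17858.82
Sxx = Σx² − (Σx)²/n = 17858.82 − 16934.684444 = 924.135556
Sxy = Σxy − (Σx)(Σy)/n = 4135.46 − 4940.728889 = -805.268889
b = Sxy/Sxx = -805.268889/924.135556 = -0.871375

-0.871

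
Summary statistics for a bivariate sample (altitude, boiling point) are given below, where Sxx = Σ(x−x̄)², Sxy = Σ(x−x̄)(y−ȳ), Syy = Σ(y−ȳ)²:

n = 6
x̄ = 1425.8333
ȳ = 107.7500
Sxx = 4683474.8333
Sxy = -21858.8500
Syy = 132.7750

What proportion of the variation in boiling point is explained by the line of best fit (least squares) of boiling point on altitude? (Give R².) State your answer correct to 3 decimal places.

0.768

R² = Sxy²/(Sxx·Syy) = (-21858.85)²/(4683474.8333·132.775) = 0.768370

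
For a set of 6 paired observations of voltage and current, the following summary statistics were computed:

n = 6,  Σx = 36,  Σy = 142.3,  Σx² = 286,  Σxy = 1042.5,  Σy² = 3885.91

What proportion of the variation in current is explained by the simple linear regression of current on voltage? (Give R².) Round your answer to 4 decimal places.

Sxx = Σx² − (Σx)²/n = 286 − 216 = 70
Sxy = Σxy − (Σx)(Σy)/n = 1042.5 − 853.8 = 188.7
Syy = Σy² − (Σy)²/n = 3885.91 − 3374.881667 = 511.028333
R² = Sxy²/(Sxx·Syy) = (188.7)²/(70·511.028333) = 0.995407

0.9954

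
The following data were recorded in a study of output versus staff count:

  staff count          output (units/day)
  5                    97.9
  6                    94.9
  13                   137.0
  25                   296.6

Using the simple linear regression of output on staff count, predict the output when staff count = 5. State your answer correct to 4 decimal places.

n = 4, Σx = 49, Σy = 626.4, Σxy = 10254.9, Σx² = 855
Sxx = Σx² − (Σx)²/n = 855 − 600.25 = 254.75
Sxy = Σxy − (Σx)(Σy)/n = 10254.9 − 7673.4 = 2581.5
b = Sxy/Sxx = 2581.5/254.75 = 10.133464
a = ȳ − b·x̄ = 156.6 − 10.133464·12.25 = 32.465064
ŷ(5) = a + b·5 = 32.465064 + 10.133464·5 = 83.132385

83.1324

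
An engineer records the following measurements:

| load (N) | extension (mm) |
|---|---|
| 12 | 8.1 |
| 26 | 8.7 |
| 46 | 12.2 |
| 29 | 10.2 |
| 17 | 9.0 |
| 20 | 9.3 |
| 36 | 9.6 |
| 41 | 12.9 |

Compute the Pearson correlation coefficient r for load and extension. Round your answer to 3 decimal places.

n = 8, Σx = 227, Σy = 80, Σxy = 2393.9, Σx² = 7443, Σy² = 820.24
Sxx = Σx² − (Σx)²/n = 7443 − 6441.125 = 1001.875
Sxy = Σxy − (Σx)(Σy)/n = 2393.9 − 2270 = 123.9
Syy = Σy² − (Σy)²/n = 820.24 − 800 = 20.24
r = Sxy/√(Sxx·Syy) = 123.9/√(20277.95) = 123.9/142.400667 = 0.870080

0.870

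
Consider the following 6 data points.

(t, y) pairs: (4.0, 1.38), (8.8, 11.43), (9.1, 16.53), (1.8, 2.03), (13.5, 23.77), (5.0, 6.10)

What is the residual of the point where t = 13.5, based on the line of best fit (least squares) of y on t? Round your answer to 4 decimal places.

0.5590

n = 6, Σx = 42.2, Σy = 61.24, Σxy = 611.576, Σx² = 386.74
Sxx = Σx² − (Σx)²/n = 386.74 − 296.806667 = 89.933333
Sxy = Σxy − (Σx)(Σy)/n = 611.576 − 430.721333 = 180.854667
b = Sxy/Sxx = 180.854667/89.933333 = 2.010986
a = ȳ − b·x̄ = 10.206667 − 2.010986·7.033333 = -3.937268
ŷ(13.5) = -3.937268 + 2.010986·13.5 = 23.211042
residual = y − ŷ = 23.77 − 23.211042 = 0.558958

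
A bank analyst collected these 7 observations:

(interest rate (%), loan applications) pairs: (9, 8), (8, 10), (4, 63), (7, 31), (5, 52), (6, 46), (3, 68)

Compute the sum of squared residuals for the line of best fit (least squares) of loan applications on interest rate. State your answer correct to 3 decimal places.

131.393

n = 7, Σx = 42, Σy = 278, Σxy = 1361, Σx² = 280, Σy² = 14538
Sxx = Σx² − (Σx)²/n = 280 − 252 = 28
Sxy = Σxy − (Σx)(Σy)/n = 1361 − 1668 = -307
Syy = Σy² − (Σy)²/n = 14538 − 11040.571429 = 3497.428571
b = Sxy/Sxx = -307/28 = -10.964286
SSE = Syy − b·Sxy = 3497.428571 − (-10.964286)·(-307) = 131.392857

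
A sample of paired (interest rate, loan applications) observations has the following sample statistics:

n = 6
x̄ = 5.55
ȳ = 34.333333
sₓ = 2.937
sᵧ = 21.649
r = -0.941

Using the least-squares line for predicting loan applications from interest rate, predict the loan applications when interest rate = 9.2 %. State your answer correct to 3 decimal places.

b = r · sᵧ/sₓ = -0.941 · 21.649/2.937 = -6.936231
a = ȳ − b·x̄ = 34.333333 − (-6.936231)·5.55 = 72.829412
ŷ(9.2) = a + b·9.2 = 72.829412 + (-6.936231)·9.2 = 9.016092

9.016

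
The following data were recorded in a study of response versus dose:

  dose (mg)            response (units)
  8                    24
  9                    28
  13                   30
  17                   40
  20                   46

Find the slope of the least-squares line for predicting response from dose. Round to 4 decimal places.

1.7376

n = 5, Σx = 67, Σy = 168, Σxy = 2434, Σx² = 1003
Sxx = Σx² − (Σx)²/n = 1003 − 897.8 = 105.2
Sxy = Σxy − (Σx)(Σy)/n = 2434 − 2251.2 = 182.8
b = Sxy/Sxx = 182.8/105.2 = 1.737643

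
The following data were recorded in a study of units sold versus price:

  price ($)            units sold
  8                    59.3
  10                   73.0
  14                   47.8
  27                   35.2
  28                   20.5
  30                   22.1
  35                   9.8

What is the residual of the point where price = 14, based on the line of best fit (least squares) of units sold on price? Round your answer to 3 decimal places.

n = 7, Σx = 152, Σy = 267.7, Σxy = 4404, Σx² = 3998
Sxx = Σx² − (Σx)²/n = 3998 − 3300.571429 = 697.428571
Sxy = Σxy − (Σx)(Σy)/n = 4404 − 5812.914286 = -1408.914286
b = Sxy/Sxx = -1408.914286/697.428571 = -2.020156
a = ȳ − b·x̄ = 38.242857 − (-2.020156)·21.714286 = 82.109095
ŷ(14) = 82.109095 + (-2.020156)·14 = 53.826915
residual = y − ŷ = 47.8 − 53.826915 = -6.026915

-6.027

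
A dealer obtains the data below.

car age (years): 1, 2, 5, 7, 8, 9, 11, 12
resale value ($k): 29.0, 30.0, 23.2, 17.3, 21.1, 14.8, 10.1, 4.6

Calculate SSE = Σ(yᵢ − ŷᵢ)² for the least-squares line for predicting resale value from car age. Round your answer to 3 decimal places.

40.801

n = 8, Σx = 55, Σy = 150.1, Σxy = 794.4, Σx² = 489, Σy² = 3365.95
Sxx = Σx² − (Σx)²/n = 489 − 378.125 = 110.875
Sxy = Σxy − (Σx)(Σy)/n = 794.4 − 1031.9375 = -237.5375
Syy = Σy² − (Σy)²/n = 3365.95 − 2816.25125 = 549.69875
b = Sxy/Sxx = -237.5375/110.875 = -2.142390
SSE = Syy − b·Sxy = 549.69875 − (-2.142390)·(-237.5375) = 40.800767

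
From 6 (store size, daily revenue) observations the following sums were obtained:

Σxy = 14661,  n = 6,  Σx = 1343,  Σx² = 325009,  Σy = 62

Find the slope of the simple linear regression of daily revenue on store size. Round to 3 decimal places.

0.032

Sxx = Σx² − (Σx)²/n = 325009 − 300608.166667 = 24400.833333
Sxy = Σxy − (Σx)(Σy)/n = 14661 − 13877.666667 = 783.333333
b = Sxy/Sxx = 783.333333/24400.833333 = 0.032103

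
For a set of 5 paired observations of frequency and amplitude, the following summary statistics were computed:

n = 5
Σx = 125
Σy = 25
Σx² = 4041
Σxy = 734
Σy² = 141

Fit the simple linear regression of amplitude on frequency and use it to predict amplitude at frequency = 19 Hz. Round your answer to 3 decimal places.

Sxx = Σx² − (Σx)²/n = 4041 − 3125 = 916
Sxy = Σxy − (Σx)(Σy)/n = 734 − 625 = 109
b = Sxy/Sxx = 109/916 = 0.118996
a = ȳ − b·x̄ = 5 − 0.118996·25 = 2.025109
ŷ(19) = a + b·19 = 2.025109 + 0.118996·19 = 4.286026

4.286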